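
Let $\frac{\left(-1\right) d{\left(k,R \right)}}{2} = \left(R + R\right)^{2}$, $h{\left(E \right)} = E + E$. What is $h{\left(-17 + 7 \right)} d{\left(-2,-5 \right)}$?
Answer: $4000$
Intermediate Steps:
$h{\left(E \right)} = 2 E$
$d{\left(k,R \right)} = - 8 R^{2}$ ($d{\left(k,R \right)} = - 2 \left(R + R\right)^{2} = - 2 \left(2 R\right)^{2} = - 2 \cdot 4 R^{2} = - 8 R^{2}$)
$h{\left(-17 + 7 \right)} d{\left(-2,-5 \right)} = 2 \left(-17 + 7\right) \left(- 8 \left(-5\right)^{2}\right) = 2 \left(-10\right) \left(\left(-8\right) 25\right) = \left(-20\right) \left(-200\right) = 4000$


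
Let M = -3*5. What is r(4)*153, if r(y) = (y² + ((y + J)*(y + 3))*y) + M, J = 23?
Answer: 115821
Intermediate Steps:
M = -15
r(y) = -15 + y² + y*(3 + y)*(23 + y) (r(y) = (y² + ((y + 23)*(y + 3))*y) - 15 = (y² + ((23 + y)*(3 + y))*y) - 15 = (y² + ((3 + y)*(23 + y))*y) - 15 = (y² + y*(3 + y)*(23 + y)) - 15 = -15 + y² + y*(3 + y)*(23 + y))
r(4)*153 = (-15 + 4³ + 27*4² + 69*4)*153 = (-15 + 64 + 27*16 + 276)*153 = (-15 + 64 + 432 + 276)*153 = 757*153 = 115821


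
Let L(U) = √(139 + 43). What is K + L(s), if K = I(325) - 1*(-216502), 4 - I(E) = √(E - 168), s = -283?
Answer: 216506 + √182 - √157 ≈ 2.1651e+5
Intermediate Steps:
L(U) = √182
I(E) = 4 - √(-168 + E) (I(E) = 4 - √(E - 168) = 4 - √(-168 + E))
K = 216506 - √157 (K = (4 - √(-168 + 325)) - 1*(-216502) = (4 - √157) + 216502 = 216506 - √157 ≈ 2.1649e+5)
K + L(s) = (216506 - √157) + √182 = 216506 + √182 - √157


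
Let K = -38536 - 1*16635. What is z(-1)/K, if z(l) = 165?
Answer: -165/55171 ≈ -0.0029907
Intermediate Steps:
K = -55171 (K = -38536 - 16635 = -55171)
z(-1)/K = 165/(-55171) = 165*(-1/55171) = -165/55171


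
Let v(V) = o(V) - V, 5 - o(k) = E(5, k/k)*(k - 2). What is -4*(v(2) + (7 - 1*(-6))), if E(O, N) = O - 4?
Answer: -64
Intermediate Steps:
E(O, N) = -4 + O
o(k) = 7 - k (o(k) = 5 - (-4 + 5)*(k - 2) = 5 - (-2 + k) = 5 + (2 - k) = 7 - k)
v(V) = 7 - 2*V (v(V) = (7 - V) - V = 7 - 2*V)
-4*(v(2) + (7 - 1*(-6))) = -4*((7 - 2*2) + (7 - 1*(-6))) = -4*((7 - 4) + (7 + 6)) = -4*(3 + 13) = -4*16 = -64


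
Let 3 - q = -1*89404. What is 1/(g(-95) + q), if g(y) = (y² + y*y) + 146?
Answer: 1/107603 ≈ 9.2934e-6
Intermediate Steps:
g(y) = 146 + 2*y² (g(y) = (y² + y²) + 146 = 2*y² + 146 = 146 + 2*y²)
q = 89407 (q = 3 - (-1)*89404 = 3 - 1*(-89404) = 3 + 89404 = 89407)
1/(g(-95) + q) = 1/((146 + 2*(-95)²) + 89407) = 1/((146 + 2*9025) + 89407) = 1/((146 + 18050) + 89407) = 1/(18196 + 89407) = 1/107603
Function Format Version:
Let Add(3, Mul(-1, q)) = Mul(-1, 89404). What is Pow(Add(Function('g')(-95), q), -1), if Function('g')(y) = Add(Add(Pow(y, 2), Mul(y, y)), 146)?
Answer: Rational(1, 107603) ≈ 9.2934e-6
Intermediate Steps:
Function('g')(y) = Add(146, Mul(2, Pow(y, 2))) (Function('g')(y) = Add(Add(Pow(y, 2), Pow(y, 2)), 146) = Add(Mul(2, Pow(y, 2)), 146) = Add(146, Mul(2, Pow(y, 2))))
q = 89407 (q = Add(3, Mul(-1, Mul(-1, 89404))) = Add(3, Mul(-1, -89404)) = Add(3, 89404) = 89407)
Pow(Add(Function('g')(-95), q), -1) = Pow(Add(Add(146, Mul(2, Pow(-95, 2))), 89407), -1) = Pow(Add(Add(146, Mul(2, 9025)), 89407), -1) = Pow(Add(Add(146, 18050), 89407), -1) = Pow(Add(18196, 89407), -1) = Pow(107603, -1) = Rational(1, 107603)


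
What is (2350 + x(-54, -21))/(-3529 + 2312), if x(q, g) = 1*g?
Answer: -2329/1217 ≈ -1.9137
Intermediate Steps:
x(q, g) = g
(2350 + x(-54, -21))/(-3529 + 2312) = (2350 - 21)/(-3529 + 2312) = 2329/(-1217) = 2329*(-1/1217) = -2329/1217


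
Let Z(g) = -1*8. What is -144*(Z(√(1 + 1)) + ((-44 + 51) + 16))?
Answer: -2160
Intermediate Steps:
Z(g) = -8
-144*(Z(√(1 + 1)) + ((-44 + 51) + 16)) = -144*(-8 + ((-44 + 51) + 16)) = -144*(-8 + (7 + 16)) = -144*(-8 + 23) = -144*15 = -2160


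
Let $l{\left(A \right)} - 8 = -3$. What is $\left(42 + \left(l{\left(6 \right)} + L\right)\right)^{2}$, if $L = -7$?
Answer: $1600$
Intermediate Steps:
$l{\left(A \right)} = 5$ ($l{\left(A \right)} = 8 - 3 = 5$)
$\left(42 + \left(l{\left(6 \right)} + L\right)\right)^{2} = \left(42 + \left(5 - 7\right)\right)^{2} = \left(42 - 2\right)^{2} = 40^{2} = 1600$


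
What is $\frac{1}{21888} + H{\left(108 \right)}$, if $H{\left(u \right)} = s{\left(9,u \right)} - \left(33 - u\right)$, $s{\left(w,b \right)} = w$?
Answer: $\frac{1838593}{21888} \approx 84.0$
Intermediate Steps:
$H{\left(u \right)} = -24 + u$ ($H{\left(u \right)} = 9 - \left(33 - u\right) = 9 + \left(-33 + u\right) = -24 + u$)
$\frac{1}{21888} + H{\left(108 \right)} = \frac{1}{21888} + \left(-24 + 108\right) = \frac{1}{21888} + 84 = \frac{1838593}{21888}$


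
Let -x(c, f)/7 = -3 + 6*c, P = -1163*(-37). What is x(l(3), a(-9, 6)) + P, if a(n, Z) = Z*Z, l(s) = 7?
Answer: 42758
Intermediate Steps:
P = 43031
a(n, Z) = Z²
x(c, f) = 21 - 42*c (x(c, f) = -7*(-3 + 6*c) = 21 - 42*c)
x(l(3), a(-9, 6)) + P = (21 - 42*7) + 43031 = (21 - 294) + 43031 = -273 + 43031 = 42758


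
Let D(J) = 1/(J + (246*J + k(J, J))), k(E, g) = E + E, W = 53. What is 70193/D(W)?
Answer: 926337021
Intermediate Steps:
k(E, g) = 2*E
D(J) = 1/(249*J) (D(J) = 1/(J + (246*J + 2*J)) = 1/(J + 248*J) = 1/(249*J))
70193/D(W) = 70193/(((1/249)/53)) = 70193/(((1/249)*(1/53))) = 70193/(1/13197) = 70193*13197 = 926337021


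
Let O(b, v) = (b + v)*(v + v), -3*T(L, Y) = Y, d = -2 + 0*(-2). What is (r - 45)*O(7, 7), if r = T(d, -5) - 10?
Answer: -31360/3 ≈ -10453.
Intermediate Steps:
d = -2 (d = -2 + 0 = -2)
T(L, Y) = -Y/3
r = -25/3 (r = -⅓*(-5) - 10 = 5/3 - 10 = -25/3 ≈ -8.3333)
O(b, v) = 2*v*(b + v) (O(b, v) = (b + v)*(2*v) = 2*v*(b + v))
(r - 45)*O(7, 7) = (-25/3 - 45)*(2*7*(7 + 7)) = -320*7*14/3 = -160/3*196 = -31360/3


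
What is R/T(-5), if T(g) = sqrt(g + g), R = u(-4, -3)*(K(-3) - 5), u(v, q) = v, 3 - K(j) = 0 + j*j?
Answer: -22*I*sqrt(10)/5 ≈ -13.914*I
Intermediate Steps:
K(j) = 3 - j**2 (K(j) = 3 - (0 + j*j) = 3 - (0 + j**2) = 3 - j**2)
R = 44 (R = -4*((3 - 1*(-3)**2) - 5) = -4*((3 - 1*9) - 5) = -4*((3 - 9) - 5) = -4*(-6 - 5) = -4*(-11) = 44)
T(g) = sqrt(2)*sqrt(g) (T(g) = sqrt(2*g) = sqrt(2)*sqrt(g))
R/T(-5) = 44/((sqrt(2)*sqrt(-5))) = 44/((sqrt(2)*(I*sqrt(5)))) = 44/((I*sqrt(10))) = 44*(-I*sqrt(10)/10) = -22*I*sqrt(10)/5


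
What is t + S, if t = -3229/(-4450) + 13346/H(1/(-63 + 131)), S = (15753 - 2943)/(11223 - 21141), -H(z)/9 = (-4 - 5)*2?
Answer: 16249455599/198607950 ≈ 81.817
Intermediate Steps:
H(z) = 162 (H(z) = -9*(-4 - 5)*2 = -(-81)*2 = -9*(-18) = 162)
S = -2135/1653 (S = 12810/(-9918) = 12810*(-1/9918) = -2135/1653 ≈ -1.2916)
t = 29956399/360450 (t = -3229/(-4450) + 13346/162 = -3229*(-1/4450) + 13346*(1/162) = 3229/4450 + 6673/81 = 29956399/360450 ≈ 83.108)
t + S = 29956399/360450 - 2135/1653 = 16249455599/198607950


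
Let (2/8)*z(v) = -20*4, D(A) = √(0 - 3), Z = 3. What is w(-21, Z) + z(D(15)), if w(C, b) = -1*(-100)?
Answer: -220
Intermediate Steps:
w(C, b) = 100
D(A) = I*√3 (D(A) = √(-3) = I*√3)
z(v) = -320 (z(v) = 4*(-20*4) = 4*(-80) = -320)
w(-21, Z) + z(D(15)) = 100 - 320 = -220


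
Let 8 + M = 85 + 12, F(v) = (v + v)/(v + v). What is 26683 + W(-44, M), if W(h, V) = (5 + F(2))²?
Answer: 26719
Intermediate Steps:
F(v) = 1 (F(v) = (2*v)/((2*v)) = (2*v)*(1/(2*v)) = 1)
M = 89 (M = -8 + (85 + 12) = -8 + 97 = 89)
W(h, V) = 36 (W(h, V) = (5 + 1)² = 6² = 36)
26683 + W(-44, M) = 26683 + 36 = 26719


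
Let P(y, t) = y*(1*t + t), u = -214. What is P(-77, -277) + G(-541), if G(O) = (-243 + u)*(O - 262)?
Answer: 409629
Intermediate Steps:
P(y, t) = 2*t*y (P(y, t) = y*(t + t) = y*(2*t) = 2*t*y)
G(O) = 119734 - 457*O (G(O) = (-243 - 214)*(O - 262) = -457*(-262 + O) = 119734 - 457*O)
P(-77, -277) + G(-541) = 2*(-277)*(-77) + (119734 - 457*(-541)) = 42658 + (119734 + 247237) = 42658 + 366971 = 409629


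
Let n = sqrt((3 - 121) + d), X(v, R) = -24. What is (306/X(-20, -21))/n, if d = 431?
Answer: -51*sqrt(313)/1252 ≈ -0.72067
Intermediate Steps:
n = sqrt(313) (n = sqrt((3 - 121) + 431) = sqrt(-118 + 431) = sqrt(313) ≈ 17.692)
(306/X(-20, -21))/n = (306/(-24))/(sqrt(313)) = (306*(-1/24))*(sqrt(313)/313) = -51*sqrt(313)/1252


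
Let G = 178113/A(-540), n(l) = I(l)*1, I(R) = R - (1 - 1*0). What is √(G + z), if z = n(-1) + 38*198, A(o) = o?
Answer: √6472945/30 ≈ 84.807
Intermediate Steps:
I(R) = -1 + R (I(R) = R - (1 + 0) = R - 1*1 = R - 1 = -1 + R)
n(l) = -1 + l (n(l) = (-1 + l)*1 = -1 + l)
G = -59371/180 (G = 178113/(-540) = 178113*(-1/540) = -59371/180 ≈ -329.84)
z = 7522 (z = (-1 - 1) + 38*198 = -2 + 7524 = 7522)
√(G + z) = √(-59371/180 + 7522) = √(1294589/180) = √6472945/30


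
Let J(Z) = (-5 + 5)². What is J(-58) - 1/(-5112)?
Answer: 1/5112 ≈ 0.00019562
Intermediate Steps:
J(Z) = 0 (J(Z) = 0² = 0)
J(-58) - 1/(-5112) = 0 - 1/(-5112) = 0 - 1*(-1/5112) = 0 + 1/5112 = 1/5112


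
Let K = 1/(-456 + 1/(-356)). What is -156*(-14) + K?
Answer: 354543652/162337 ≈ 2184.0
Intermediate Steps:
K = -356/162337 (K = 1/(-456 - 1/356) = 1/(-162337/356) = -356/162337 ≈ -0.0021930)
-156*(-14) + K = -156*(-14) - 356/162337 = 2184 - 356/162337 = 354543652/162337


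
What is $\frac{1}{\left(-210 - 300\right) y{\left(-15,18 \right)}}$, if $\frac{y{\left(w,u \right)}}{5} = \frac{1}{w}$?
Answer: $\frac{1}{170} \approx 0.0058824$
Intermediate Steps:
$y{\left(w,u \right)} = \frac{5}{w}$
$\frac{1}{\left(-210 - 300\right) y{\left(-15,18 \right)}} = \frac{1}{\left(-210 - 300\right) \frac{5}{-15}} = \frac{1}{\left(-210 - 300\right) 5 \left(- \frac{1}{15}\right)} = \frac{1}{\left(-510\right) \left(- \frac{1}{3}\right)} = \frac{1}{170}$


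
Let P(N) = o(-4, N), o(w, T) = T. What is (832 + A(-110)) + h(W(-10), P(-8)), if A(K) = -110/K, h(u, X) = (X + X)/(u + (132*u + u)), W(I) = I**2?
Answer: 1395273/1675 ≈ 833.00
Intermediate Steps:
P(N) = N
h(u, X) = X/(67*u) (h(u, X) = (2*X)/(u + 133*u) = (2*X)/((134*u)) = (2*X)*(1/(134*u)) = X/(67*u))
(832 + A(-110)) + h(W(-10), P(-8)) = (832 - 110/(-110)) + (1/67)*(-8)/(-10)**2 = (832 - 110*(-1/110)) + (1/67)*(-8)/100 = (832 + 1) + (1/67)*(-8)*(1/100) = 833 - 2/1675 = 1395273/1675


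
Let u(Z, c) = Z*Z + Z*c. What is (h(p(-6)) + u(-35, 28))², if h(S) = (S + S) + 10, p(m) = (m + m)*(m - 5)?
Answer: 269361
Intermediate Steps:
u(Z, c) = Z² + Z*c
p(m) = 2*m*(-5 + m) (p(m) = (2*m)*(-5 + m) = 2*m*(-5 + m))
h(S) = 10 + 2*S (h(S) = 2*S + 10 = 10 + 2*S)
(h(p(-6)) + u(-35, 28))² = ((10 + 2*(2*(-6)*(-5 - 6))) - 35*(-35 + 28))² = ((10 + 2*(2*(-6)*(-11))) - 35*(-7))² = ((10 + 2*132) + 245)² = ((10 + 264) + 245)² = (274 + 245)² = 519² = 269361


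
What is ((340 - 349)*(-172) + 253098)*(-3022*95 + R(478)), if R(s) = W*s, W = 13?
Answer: -71523949896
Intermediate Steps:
R(s) = 13*s
((340 - 349)*(-172) + 253098)*(-3022*95 + R(478)) = ((340 - 349)*(-172) + 253098)*(-3022*95 + 13*478) = (-9*(-172) + 253098)*(-287090 + 6214) = (1548 + 253098)*(-280876) = 254646*(-280876) = -71523949896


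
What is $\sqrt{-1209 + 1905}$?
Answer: $2 \sqrt{174} \approx 26.382$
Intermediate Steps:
$\sqrt{-1209 + 1905} = \sqrt{696} = 2 \sqrt{174}$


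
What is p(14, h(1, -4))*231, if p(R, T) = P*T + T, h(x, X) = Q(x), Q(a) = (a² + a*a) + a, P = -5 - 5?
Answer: -6237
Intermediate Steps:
P = -10
Q(a) = a + 2*a² (Q(a) = (a² + a²) + a = 2*a² + a = a + 2*a²)
h(x, X) = x*(1 + 2*x)
p(R, T) = -9*T (p(R, T) = -10*T + T = -9*T)
p(14, h(1, -4))*231 = -9*(1 + 2*1)*231 = -9*(1 + 2)*231 = -9*3*231 = -27*231 = -6237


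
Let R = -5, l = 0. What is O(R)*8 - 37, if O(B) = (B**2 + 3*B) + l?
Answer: 43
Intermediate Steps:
O(B) = B**2 + 3*B (O(B) = (B**2 + 3*B) + 0 = B**2 + 3*B)
O(R)*8 - 37 = -5*(3 - 5)*8 - 37 = -5*(-2)*8 - 37 = 10*8 - 37 = 80 - 37 = 43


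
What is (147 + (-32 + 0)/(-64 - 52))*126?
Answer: 538146/29 ≈ 18557.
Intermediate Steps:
(147 + (-32 + 0)/(-64 - 52))*126 = (147 - 32/(-116))*126 = (147 - 32*(-1/116))*126 = (147 + 8/29)*126 = (4271/29)*126 = 538146/29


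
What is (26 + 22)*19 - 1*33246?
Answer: -32334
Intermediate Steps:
(26 + 22)*19 - 1*33246 = 48*19 - 33246 = 912 - 33246 = -32334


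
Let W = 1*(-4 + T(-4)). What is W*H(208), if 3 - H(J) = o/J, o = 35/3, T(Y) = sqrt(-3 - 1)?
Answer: -1837/156 + 1837*I/312 ≈ -11.776 + 5.8878*I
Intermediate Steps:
T(Y) = 2*I (T(Y) = sqrt(-4) = 2*I)
o = 35/3 (o = (1/3)*35 = 35/3 ≈ 11.667)
H(J) = 3 - 35/(3*J)
W = -4 + 2*I (W = 1*(-4 + 2*I) = -4 + 2*I ≈ -4.0 + 2.0*I)
W*H(208) = (-4 + 2*I)*(3 - 35/3/208) = (-4 + 2*I)*(3 - 35/3*1/208) = (-4 + 2*I)*(3 - 35/624) = (-4 + 2*I)*(1837/624) = -1837/156 + 1837*I/312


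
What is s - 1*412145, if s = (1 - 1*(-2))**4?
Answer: -412064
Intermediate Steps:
s = 81 (s = (1 + 2)**4 = 3**4 = 81)
s - 1*412145 = 81 - 1*412145 = 81 - 412145 = -412064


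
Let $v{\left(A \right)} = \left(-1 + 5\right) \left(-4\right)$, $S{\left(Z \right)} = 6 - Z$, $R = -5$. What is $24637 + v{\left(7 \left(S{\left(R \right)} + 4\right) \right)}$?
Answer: $24621$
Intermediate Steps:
$v{\left(A \right)} = -16$ ($v{\left(A \right)} = 4 \left(-4\right) = -16$)
$24637 + v{\left(7 \left(S{\left(R \right)} + 4\right) \right)} = 24637 - 16 = 24621$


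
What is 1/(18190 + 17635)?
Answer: 1/35825 ≈ 2.7913e-5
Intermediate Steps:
1/(18190 + 17635) = 1/35825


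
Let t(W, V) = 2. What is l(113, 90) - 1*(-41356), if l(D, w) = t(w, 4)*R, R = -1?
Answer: 41354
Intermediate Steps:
l(D, w) = -2 (l(D, w) = 2*(-1) = -2)
l(113, 90) - 1*(-41356) = -2 - 1*(-41356) = -2 + 41356 = 41354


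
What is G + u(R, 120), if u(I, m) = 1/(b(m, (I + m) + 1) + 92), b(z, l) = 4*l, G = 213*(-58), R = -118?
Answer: -1284815/104 ≈ -12354.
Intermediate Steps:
G = -12354
u(I, m) = 1/(96 + 4*I + 4*m) (u(I, m) = 1/(4*((I + m) + 1) + 92) = 1/(4*(1 + I + m) + 92) = 1/((4 + 4*I + 4*m) + 92) = 1/(96 + 4*I + 4*m))
G + u(R, 120) = -12354 + 1/(4*(24 - 118 + 120)) = -12354 + (¼)/26 = -12354 + (¼)*(1/26) = -12354 + 1/104 = -1284815/104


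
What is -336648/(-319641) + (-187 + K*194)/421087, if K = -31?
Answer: 46592000845/44865556589 ≈ 1.0385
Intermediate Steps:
-336648/(-319641) + (-187 + K*194)/421087 = -336648/(-319641) + (-187 - 31*194)/421087 = -336648*(-1/319641) + (-187 - 6014)*(1/421087) = 112216/106547 - 6201*1/421087 = 112216/106547 - 6201/421087 = 46592000845/44865556589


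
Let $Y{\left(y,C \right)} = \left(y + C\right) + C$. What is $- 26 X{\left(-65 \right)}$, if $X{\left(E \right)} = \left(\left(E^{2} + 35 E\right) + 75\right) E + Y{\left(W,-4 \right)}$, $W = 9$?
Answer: $3422224$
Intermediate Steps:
$Y{\left(y,C \right)} = y + 2 C$ ($Y{\left(y,C \right)} = \left(C + y\right) + C = y + 2 C$)
$X{\left(E \right)} = 1 + E \left(75 + E^{2} + 35 E\right)$ ($X{\left(E \right)} = \left(\left(E^{2} + 35 E\right) + 75\right) E + \left(9 + 2 \left(-4\right)\right) = \left(75 + E^{2} + 35 E\right) E + \left(9 - 8\right) = E \left(75 + E^{2} + 35 E\right) + 1 = 1 + E \left(75 + E^{2} + 35 E\right)$)
$- 26 X{\left(-65 \right)} = - 26 \left(1 + \left(-65\right)^{3} + 35 \left(-65\right)^{2} + 75 \left(-65\right)\right) = - 26 \left(1 - 274625 + 35 \cdot 4225 - 4875\right) = - 26 \left(1 - 274625 + 147875 - 4875\right) = \left(-26\right) \left(-131624\right) = 3422224$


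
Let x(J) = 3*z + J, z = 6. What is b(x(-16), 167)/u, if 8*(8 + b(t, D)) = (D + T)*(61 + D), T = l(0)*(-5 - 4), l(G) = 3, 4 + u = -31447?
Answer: -3982/31451 ≈ -0.12661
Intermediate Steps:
u = -31451 (u = -4 - 31447 = -31451)
x(J) = 18 + J (x(J) = 3*6 + J = 18 + J)
T = -27 (T = 3*(-5 - 4) = 3*(-9) = -27)
b(t, D) = -8 + (-27 + D)*(61 + D)/8 (b(t, D) = -8 + ((D - 27)*(61 + D))/8 = -8 + ((-27 + D)*(61 + D))/8 = -8 + (-27 + D)*(61 + D)/8)
b(x(-16), 167)/u = (-1711/8 + (⅛)*167² + (17/4)*167)/(-31451) = (-1711/8 + (⅛)*27889 + 2839/4)*(-1/31451) = (-1711/8 + 27889/8 + 2839/4)*(-1/31451) = 3982*(-1/31451) = -3982/31451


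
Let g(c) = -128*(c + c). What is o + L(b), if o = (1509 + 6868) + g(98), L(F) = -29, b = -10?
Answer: -16740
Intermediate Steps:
g(c) = -256*c
o = -16711 (o = (1509 + 6868) - 256*98 = 8377 - 25088 = -16711)
o + L(b) = -16711 - 29 = -16740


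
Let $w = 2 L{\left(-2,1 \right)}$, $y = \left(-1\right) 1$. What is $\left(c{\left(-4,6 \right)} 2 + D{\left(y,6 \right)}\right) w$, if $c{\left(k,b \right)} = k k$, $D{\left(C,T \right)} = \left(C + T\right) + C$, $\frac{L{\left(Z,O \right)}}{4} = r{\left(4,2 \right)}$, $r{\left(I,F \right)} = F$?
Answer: $576$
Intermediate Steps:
$L{\left(Z,O \right)} = 8$ ($L{\left(Z,O \right)} = 4 \cdot 2 = 8$)
$y = -1$
$D{\left(C,T \right)} = T + 2 C$
$c{\left(k,b \right)} = k^{2}$
$w = 16$ ($w = 2 \cdot 8 = 16$)
$\left(c{\left(-4,6 \right)} 2 + D{\left(y,6 \right)}\right) w = \left(\left(-4\right)^{2} \cdot 2 + \left(6 + 2 \left(-1\right)\right)\right) 16 = \left(16 \cdot 2 + \left(6 - 2\right)\right) 16 = \left(32 + 4\right) 16 = 36 \cdot 16 = 576$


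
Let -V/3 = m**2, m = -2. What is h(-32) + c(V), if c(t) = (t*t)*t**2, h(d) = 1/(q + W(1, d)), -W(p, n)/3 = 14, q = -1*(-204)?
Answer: 3359233/162 ≈ 20736.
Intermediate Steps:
q = 204
W(p, n) = -42 (W(p, n) = -3*14 = -42)
h(d) = 1/162 (h(d) = 1/(204 - 42) = 1/162)
V = -12 (V = -3*(-2)**2 = -3*4 = -12)
c(t) = t**4 (c(t) = t**2*t**2 = t**4)
h(-32) + c(V) = 1/162 + (-12)**4 = 1/162 + 20736 = 3359233/162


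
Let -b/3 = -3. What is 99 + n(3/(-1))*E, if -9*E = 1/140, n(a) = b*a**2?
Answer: 13851/140 ≈ 98.936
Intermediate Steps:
b = 9 (b = -3*(-3) = 9)
n(a) = 9*a**2
E = -1/1260 (E = -1/9/140 = -1/9*1/140 = -1/1260 ≈ -0.00079365)
99 + n(3/(-1))*E = 99 + (9*(3/(-1))**2)*(-1/1260) = 99 + (9*(3*(-1))**2)*(-1/1260) = 99 + (9*(-3)**2)*(-1/1260) = 99 + (9*9)*(-1/1260) = 99 + 81*(-1/1260) = 99 - 9/140 = 13851/140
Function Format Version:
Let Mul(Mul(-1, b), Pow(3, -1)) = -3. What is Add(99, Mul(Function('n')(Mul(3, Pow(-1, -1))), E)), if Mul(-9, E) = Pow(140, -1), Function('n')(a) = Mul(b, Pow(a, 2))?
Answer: Rational(13851, 140) ≈ 98.936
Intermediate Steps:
b = 9 (b = Mul(-3, -3) = 9)
Function('n')(a) = Mul(9, Pow(a, 2))
E = Rational(-1, 1260) (E = Mul(Rational(-1, 9), Pow(140, -1)) = Mul(Rational(-1, 9), Rational(1, 140)) = Rational(-1, 1260) ≈ -0.00079365)
Add(99, Mul(Function('n')(Mul(3, Pow(-1, -1))), E)) = Add(99, Mul(Mul(9, Pow(Mul(3, Pow(-1, -1)), 2)), Rational(-1, 1260))) = Add(99, Mul(Mul(9, Pow(Mul(3, -1), 2)), Rational(-1, 1260))) = Add(99, Mul(Mul(9, Pow(-3, 2)), Rational(-1, 1260))) = Add(99, Mul(Mul(9, 9), Rational(-1, 1260))) = Add(99, Mul(81, Rational(-1, 1260))) = Add(99, Rational(-9, 140)) = Rational(13851, 140)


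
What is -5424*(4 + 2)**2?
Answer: -195264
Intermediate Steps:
-5424*(4 + 2)**2 = -5424*6**2 = -5424*36 = -195264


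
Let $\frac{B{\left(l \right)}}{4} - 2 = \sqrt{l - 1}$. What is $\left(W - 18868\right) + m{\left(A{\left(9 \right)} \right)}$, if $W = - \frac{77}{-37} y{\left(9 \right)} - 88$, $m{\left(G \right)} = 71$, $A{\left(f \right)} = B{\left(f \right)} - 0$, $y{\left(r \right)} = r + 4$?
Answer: $- \frac{697744}{37} \approx -18858.0$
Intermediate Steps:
$y{\left(r \right)} = 4 + r$
$B{\left(l \right)} = 8 + 4 \sqrt{-1 + l}$ ($B{\left(l \right)} = 8 + 4 \sqrt{l - 1} = 8 + 4 \sqrt{-1 + l}$)
$A{\left(f \right)} = 8 + 4 \sqrt{-1 + f}$ ($A{\left(f \right)} = \left(8 + 4 \sqrt{-1 + f}\right) - 0 = \left(8 + 4 \sqrt{-1 + f}\right) + 0 = 8 + 4 \sqrt{-1 + f}$)
$W = - \frac{2255}{37}$ ($W = - \frac{77}{-37} \left(4 + 9\right) - 88 = \left(-77\right) \left(- \frac{1}{37}\right) 13 - 88 = \frac{77}{37} \cdot 13 - 88 = \frac{1001}{37} - 88 = - \frac{2255}{37} \approx -60.946$)
$\left(W - 18868\right) + m{\left(A{\left(9 \right)} \right)} = \left(- \frac{2255}{37} - 18868\right) + 71 = - \frac{700371}{37} + 71 = - \frac{697744}{37}$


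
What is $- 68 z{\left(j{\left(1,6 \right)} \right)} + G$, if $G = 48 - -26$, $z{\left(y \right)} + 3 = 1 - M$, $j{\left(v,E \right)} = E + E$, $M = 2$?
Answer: $346$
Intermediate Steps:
$j{\left(v,E \right)} = 2 E$
$z{\left(y \right)} = -4$ ($z{\left(y \right)} = -3 + \left(1 - 2\right) = -3 - 1 = -4$)
$G = 74$ ($G = 48 + 26 = 74$)
$- 68 z{\left(j{\left(1,6 \right)} \right)} + G = \left(-68\right) \left(-4\right) + 74 = 272 + 74 = 346$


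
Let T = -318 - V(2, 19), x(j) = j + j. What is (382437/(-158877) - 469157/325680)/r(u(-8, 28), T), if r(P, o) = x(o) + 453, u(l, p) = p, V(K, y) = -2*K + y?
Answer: 22121148761/1224585785520 ≈ 0.018064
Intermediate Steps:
V(K, y) = y - 2*K
x(j) = 2*j
T = -333 (T = -318 - (19 - 2*2) = -318 - (19 - 4) = -318 - 1*15 = -318 - 15 = -333)
r(P, o) = 453 + 2*o (r(P, o) = 2*o + 453 = 453 + 2*o)
(382437/(-158877) - 469157/325680)/r(u(-8, 28), T) = (382437/(-158877) - 469157/325680)/(453 + 2*(-333)) = (382437*(-1/158877) - 469157*1/325680)/(453 - 666) = (-42493/17653 - 469157/325680)/(-213) = -22121148761/5749229040*(-1/213) = 22121148761/1224585785520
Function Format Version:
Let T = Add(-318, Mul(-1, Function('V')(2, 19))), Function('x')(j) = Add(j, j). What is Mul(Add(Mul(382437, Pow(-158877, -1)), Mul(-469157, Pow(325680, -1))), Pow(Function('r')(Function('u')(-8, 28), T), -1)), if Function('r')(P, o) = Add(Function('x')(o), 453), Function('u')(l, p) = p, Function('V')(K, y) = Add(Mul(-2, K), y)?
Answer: Rational(22121148761, 1224585785520) ≈ 0.018064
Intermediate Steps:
Function('V')(K, y) = Add(y, Mul(-2, K))
Function('x')(j) = Mul(2, j)
T = -333 (T = Add(-318, Mul(-1, Add(19, Mul(-2, 2)))) = Add(-318, Mul(-1, Add(19, -4))) = Add(-318, Mul(-1, 15)) = Add(-318, -15) = -333)
Function('r')(P, o) = Add(453, Mul(2, o)) (Function('r')(P, o) = Add(Mul(2, o), 453) = Add(453, Mul(2, o)))
Mul(Add(Mul(382437, Pow(-158877, -1)), Mul(-469157, Pow(325680, -1))), Pow(Function('r')(Function('u')(-8, 28), T), -1)) = Mul(Add(Mul(382437, Pow(-158877, -1)), Mul(-469157, Pow(325680, -1))), Pow(Add(453, Mul(2, -333)), -1)) = Mul(Add(Mul(382437, Rational(-1, 158877)), Mul(-469157, Rational(1, 325680))), Pow(Add(453, -666), -1)) = Mul(Add(Rational(-42493, 17653), Rational(-469157, 325680)), Pow(-213, -1)) = Mul(Rational(-22121148761, 5749229040), Rational(-1, 213)) = Rational(22121148761, 1224585785520)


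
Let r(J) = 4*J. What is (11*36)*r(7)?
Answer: 11088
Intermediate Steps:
(11*36)*r(7) = (11*36)*(4*7) = 396*28 = 11088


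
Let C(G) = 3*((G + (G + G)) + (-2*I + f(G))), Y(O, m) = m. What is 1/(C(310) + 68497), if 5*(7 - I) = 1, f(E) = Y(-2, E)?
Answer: 5/360881 ≈ 1.3855e-5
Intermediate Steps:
f(E) = E
I = 34/5 (I = 7 - ⅕*1 = 7 - ⅕ = 34/5 ≈ 6.8000)
C(G) = -204/5 + 12*G (C(G) = 3*((G + (G + G)) + (-2*34/5 + G)) = 3*((G + 2*G) + (-68/5 + G)) = 3*(3*G + (-68/5 + G)) = 3*(-68/5 + 4*G) = -204/5 + 12*G)
1/(C(310) + 68497) = 1/((-204/5 + 12*310) + 68497) = 1/((-204/5 + 3720) + 68497) = 1/(18396/5 + 68497) = 1/(360881/5) = 5/360881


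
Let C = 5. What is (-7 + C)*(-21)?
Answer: 42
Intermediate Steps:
(-7 + C)*(-21) = (-7 + 5)*(-21) = -2*(-21) = 42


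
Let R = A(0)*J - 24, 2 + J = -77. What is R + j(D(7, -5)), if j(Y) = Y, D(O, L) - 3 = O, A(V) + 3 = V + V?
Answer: 223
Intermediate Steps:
A(V) = -3 + 2*V (A(V) = -3 + (V + V) = -3 + 2*V)
D(O, L) = 3 + O
J = -79 (J = -2 - 77 = -79)
R = 213 (R = (-3 + 2*0)*(-79) - 24 = (-3 + 0)*(-79) - 24 = -3*(-79) - 24 = 237 - 24 = 213)
R + j(D(7, -5)) = 213 + (3 + 7) = 213 + 10 = 223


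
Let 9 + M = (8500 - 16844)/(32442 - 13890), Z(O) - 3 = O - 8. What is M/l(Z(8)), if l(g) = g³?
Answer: -21914/62613 ≈ -0.34999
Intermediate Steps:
Z(O) = -5 + O (Z(O) = 3 + (O - 8) = 3 + (-8 + O) = -5 + O)
M = -21914/2319 (M = -9 + (8500 - 16844)/(32442 - 13890) = -9 - 8344/18552 = -9 - 8344*1/18552 = -9 - 1043/2319 = -21914/2319 ≈ -9.4498)
M/l(Z(8)) = -21914/(2319*(-5 + 8)³) = -21914/(2319*(3³)) = -21914/2319/27 = -21914/2319*1/27 = -21914/62613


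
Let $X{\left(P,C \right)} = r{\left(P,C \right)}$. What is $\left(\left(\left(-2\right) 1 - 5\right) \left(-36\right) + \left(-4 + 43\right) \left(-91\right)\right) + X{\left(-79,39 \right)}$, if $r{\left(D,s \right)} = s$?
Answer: $-3258$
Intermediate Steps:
$X{\left(P,C \right)} = C$
$\left(\left(\left(-2\right) 1 - 5\right) \left(-36\right) + \left(-4 + 43\right) \left(-91\right)\right) + X{\left(-79,39 \right)} = \left(\left(\left(-2\right) 1 - 5\right) \left(-36\right) + \left(-4 + 43\right) \left(-91\right)\right) + 39 = \left(\left(-2 - 5\right) \left(-36\right) + 39 \left(-91\right)\right) + 39 = \left(\left(-7\right) \left(-36\right) - 3549\right) + 39 = \left(252 - 3549\right) + 39 = -3297 + 39 = -3258$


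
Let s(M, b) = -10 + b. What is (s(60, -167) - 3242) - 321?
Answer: -3740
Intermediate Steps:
(s(60, -167) - 3242) - 321 = ((-10 - 167) - 3242) - 321 = (-177 - 3242) - 321 = -3419 - 321 = -3740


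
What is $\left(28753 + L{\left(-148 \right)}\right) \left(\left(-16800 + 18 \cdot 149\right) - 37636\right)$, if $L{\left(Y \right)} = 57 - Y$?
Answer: $-1498692332$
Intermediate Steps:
$\left(28753 + L{\left(-148 \right)}\right) \left(\left(-16800 + 18 \cdot 149\right) - 37636\right) = \left(28753 + \left(57 - -148\right)\right) \left(\left(-16800 + 18 \cdot 149\right) - 37636\right) = \left(28753 + \left(57 + 148\right)\right) \left(\left(-16800 + 2682\right) - 37636\right) = \left(28753 + 205\right) \left(-14118 - 37636\right) = 28958 \left(-51754\right) = -1498692332$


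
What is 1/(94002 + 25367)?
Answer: 1/119369 ≈ 8.3774e-6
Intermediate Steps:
1/(94002 + 25367) = 1/119369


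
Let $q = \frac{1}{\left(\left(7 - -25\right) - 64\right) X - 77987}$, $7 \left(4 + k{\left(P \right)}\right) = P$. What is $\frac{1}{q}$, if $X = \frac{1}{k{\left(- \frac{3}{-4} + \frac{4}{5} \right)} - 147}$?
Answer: $- \frac{1646223103}{21109} \approx -77987.0$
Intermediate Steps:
$k{\left(P \right)} = -4 + \frac{P}{7}$
$X = - \frac{140}{21109}$ ($X = \frac{1}{\left(-4 + \frac{- \frac{3}{-4} + \frac{4}{5}}{7}\right) - 147} = \frac{1}{\left(-4 + \frac{\left(-3\right) \left(- \frac{1}{4}\right) + 4 \cdot \frac{1}{5}}{7}\right) - 147} = \frac{1}{\left(-4 + \frac{\frac{3}{4} + \frac{4}{5}}{7}\right) - 147} = \frac{1}{\left(-4 + \frac{1}{7} \cdot \frac{31}{20}\right) - 147} = \frac{1}{\left(-4 + \frac{31}{140}\right) - 147} = \frac{1}{- \frac{529}{140} - 147} = \frac{1}{- \frac{21109}{140}} = - \frac{140}{21109} \approx -0.0066322$)
$q = - \frac{21109}{1646223103}$ ($q = \frac{1}{\left(\left(7 - -25\right) - 64\right) \left(- \frac{140}{21109}\right) - 77987} = \frac{1}{\left(\left(7 + 25\right) - 64\right) \left(- \frac{140}{21109}\right) - 77987} = \frac{1}{\left(32 - 64\right) \left(- \frac{140}{21109}\right) - 77987} = \frac{1}{\left(-32\right) \left(- \frac{140}{21109}\right) - 77987} = \frac{1}{\frac{4480}{21109} - 77987} = \frac{1}{- \frac{1646223103}{21109}} = - \frac{21109}{1646223103} \approx -1.2823 \cdot 10^{-5}$)
$\frac{1}{q} = \frac{1}{- \frac{21109}{1646223103}} = - \frac{1646223103}{21109}$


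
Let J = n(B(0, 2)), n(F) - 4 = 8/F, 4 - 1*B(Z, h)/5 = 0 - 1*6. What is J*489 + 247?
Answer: 57031/25 ≈ 2281.2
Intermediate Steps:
B(Z, h) = 50 (B(Z, h) = 20 - 5*(0 - 1*6) = 20 - 5*(0 - 6) = 20 - 5*(-6) = 20 + 30 = 50)
n(F) = 4 + 8/F
J = 104/25 (J = 4 + 8/50 = 4 + 8*(1/50) = 4 + 4/25 = 104/25 ≈ 4.1600)
J*489 + 247 = (104/25)*489 + 247 = 50856/25 + 247 = 57031/25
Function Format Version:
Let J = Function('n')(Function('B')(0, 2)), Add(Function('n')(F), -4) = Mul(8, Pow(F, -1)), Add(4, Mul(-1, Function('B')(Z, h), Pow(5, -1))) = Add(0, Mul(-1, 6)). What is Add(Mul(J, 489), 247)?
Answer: Rational(57031, 25) ≈ 2281.2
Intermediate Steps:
Function('B')(Z, h) = 50 (Function('B')(Z, h) = Add(20, Mul(-5, Add(0, Mul(-1, 6)))) = Add(20, Mul(-5, Add(0, -6))) = Add(20, Mul(-5, -6)) = Add(20, 30) = 50)
Function('n')(F) = Add(4, Mul(8, Pow(F, -1)))
J = Rational(104, 25) (J = Add(4, Mul(8, Pow(50, -1))) = Add(4, Mul(8, Rational(1, 50))) = Add(4, Rational(4, 25)) = Rational(104, 25) ≈ 4.1600)
Add(Mul(J, 489), 247) = Add(Mul(Rational(104, 25), 489), 247) = Add(Rational(50856, 25), 247) = Rational(57031, 25)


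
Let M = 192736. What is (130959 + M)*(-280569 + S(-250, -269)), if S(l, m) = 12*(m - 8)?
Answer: -91894744635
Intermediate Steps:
S(l, m) = -96 + 12*m (S(l, m) = 12*(-8 + m) = -96 + 12*m)
(130959 + M)*(-280569 + S(-250, -269)) = (130959 + 192736)*(-280569 + (-96 + 12*(-269))) = 323695*(-280569 + (-96 - 3228)) = 323695*(-280569 - 3324) = 323695*(-283893) = -91894744635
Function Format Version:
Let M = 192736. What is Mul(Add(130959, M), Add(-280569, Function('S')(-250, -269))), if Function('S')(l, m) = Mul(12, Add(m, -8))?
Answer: -91894744635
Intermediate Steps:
Function('S')(l, m) = Add(-96, Mul(12, m)) (Function('S')(l, m) = Mul(12, Add(-8, m)) = Add(-96, Mul(12, m)))
Mul(Add(130959, M), Add(-280569, Function('S')(-250, -269))) = Mul(Add(130959, 192736), Add(-280569, Add(-96, Mul(12, -269)))) = Mul(323695, Add(-280569, Add(-96, -3228))) = Mul(323695, Add(-280569, -3324)) = Mul(323695, -283893) = -91894744635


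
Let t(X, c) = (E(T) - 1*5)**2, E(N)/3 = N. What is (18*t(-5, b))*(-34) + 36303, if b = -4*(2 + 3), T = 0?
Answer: 21003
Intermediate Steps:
E(N) = 3*N
b = -20 (b = -4*5 = -20)
t(X, c) = 25 (t(X, c) = (3*0 - 1*5)**2 = (0 - 5)**2 = (-5)**2 = 25)
(18*t(-5, b))*(-34) + 36303 = (18*25)*(-34) + 36303 = 450*(-34) + 36303 = -15300 + 36303 = 21003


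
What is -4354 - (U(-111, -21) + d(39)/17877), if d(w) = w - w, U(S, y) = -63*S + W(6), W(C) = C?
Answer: -11353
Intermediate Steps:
U(S, y) = 6 - 63*S (U(S, y) = -63*S + 6 = 6 - 63*S)
d(w) = 0
-4354 - (U(-111, -21) + d(39)/17877) = -4354 - ((6 - 63*(-111)) + 0/17877) = -4354 - ((6 + 6993) + 0*(1/17877)) = -4354 - (6999 + 0) = -4354 - 1*6999 = -4354 - 6999 = -11353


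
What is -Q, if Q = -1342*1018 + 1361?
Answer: 1364795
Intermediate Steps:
Q = -1364795 (Q = -1366156 + 1361 = -1364795)
-Q = -1*(-1364795) = 1364795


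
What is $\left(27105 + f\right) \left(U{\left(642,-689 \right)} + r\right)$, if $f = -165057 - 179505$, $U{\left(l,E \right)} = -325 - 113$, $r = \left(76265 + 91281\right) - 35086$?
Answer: $-41911308054$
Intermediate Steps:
$r = 132460$ ($r = 167546 - 35086 = 132460$)
$U{\left(l,E \right)} = -438$ ($U{\left(l,E \right)} = -325 - 113 = -438$)
$f = -344562$
$\left(27105 + f\right) \left(U{\left(642,-689 \right)} + r\right) = \left(27105 - 344562\right) \left(-438 + 132460\right) = \left(-317457\right) 132022 = -41911308054$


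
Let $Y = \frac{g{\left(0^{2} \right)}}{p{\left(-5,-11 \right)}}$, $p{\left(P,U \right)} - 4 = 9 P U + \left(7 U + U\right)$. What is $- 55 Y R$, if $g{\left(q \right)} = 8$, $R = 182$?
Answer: $- \frac{80080}{411} \approx -194.84$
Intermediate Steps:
$p{\left(P,U \right)} = 4 + 8 U + 9 P U$ ($p{\left(P,U \right)} = 4 + \left(9 P U + \left(7 U + U\right)\right) = 4 + \left(9 P U + 8 U\right) = 4 + \left(8 U + 9 P U\right) = 4 + 8 U + 9 P U$)
$Y = \frac{8}{411}$ ($Y = \frac{8}{4 + 8 \left(-11\right) + 9 \left(-5\right) \left(-11\right)} = \frac{8}{4 - 88 + 495} = \frac{8}{411} \approx 0.019465$)
$- 55 Y R = \left(-55\right) \frac{8}{411} \cdot 182 = \left(- \frac{440}{411}\right) 182 = - \frac{80080}{411}$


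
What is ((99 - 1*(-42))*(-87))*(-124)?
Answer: 1521108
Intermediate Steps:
((99 - 1*(-42))*(-87))*(-124) = ((99 + 42)*(-87))*(-124) = (141*(-87))*(-124) = -12267*(-124) = 1521108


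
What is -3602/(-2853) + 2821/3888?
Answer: 2450321/1232496 ≈ 1.9881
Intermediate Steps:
-3602/(-2853) + 2821/3888 = -3602*(-1/2853) + 2821*(1/3888) = 3602/2853 + 2821/3888 = 2450321/1232496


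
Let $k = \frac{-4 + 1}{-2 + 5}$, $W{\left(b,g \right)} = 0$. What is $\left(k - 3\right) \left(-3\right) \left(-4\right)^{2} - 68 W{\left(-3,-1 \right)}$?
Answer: $192$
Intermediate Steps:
$k = -1$ ($k = - \frac{3}{3} = \left(-3\right) \frac{1}{3} = -1$)
$\left(k - 3\right) \left(-3\right) \left(-4\right)^{2} - 68 W{\left(-3,-1 \right)} = \left(-1 - 3\right) \left(-3\right) \left(-4\right)^{2} - 0 = \left(-1 - 3\right) \left(-3\right) 16 + 0 = \left(-4\right) \left(-3\right) 16 + 0 = 12 \cdot 16 + 0 = 192 + 0 = 192$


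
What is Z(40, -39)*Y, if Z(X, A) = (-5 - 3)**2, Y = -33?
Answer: -2112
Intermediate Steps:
Z(X, A) = 64 (Z(X, A) = (-8)**2 = 64)
Z(40, -39)*Y = 64*(-33) = -2112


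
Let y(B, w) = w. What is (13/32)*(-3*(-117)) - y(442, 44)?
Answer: 3155/32 ≈ 98.594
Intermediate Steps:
(13/32)*(-3*(-117)) - y(442, 44) = (13/32)*(-3*(-117)) - 1*44 = (13*(1/32))*351 - 44 = (13/32)*351 - 44 = 4563/32 - 44 = 3155/32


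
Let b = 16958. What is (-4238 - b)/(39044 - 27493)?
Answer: -21196/11551 ≈ -1.8350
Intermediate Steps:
(-4238 - b)/(39044 - 27493) = (-4238 - 1*16958)/(39044 - 27493) = (-4238 - 16958)/11551 = -21196*1/11551 = -21196/11551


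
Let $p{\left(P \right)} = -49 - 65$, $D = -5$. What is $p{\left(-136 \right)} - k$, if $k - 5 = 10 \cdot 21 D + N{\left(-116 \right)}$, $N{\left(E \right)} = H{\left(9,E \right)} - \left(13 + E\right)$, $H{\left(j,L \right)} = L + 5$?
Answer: $939$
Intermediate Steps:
$H{\left(j,L \right)} = 5 + L$
$N{\left(E \right)} = -8$ ($N{\left(E \right)} = \left(5 + E\right) - \left(13 + E\right) = -8$)
$p{\left(P \right)} = -114$
$k = -1053$ ($k = 5 + \left(10 \cdot 21 \left(-5\right) - 8\right) = 5 + \left(210 \left(-5\right) - 8\right) = 5 - 1058 = -1053$)
$p{\left(-136 \right)} - k = -114 - -1053 = -114 + 1053 = 939$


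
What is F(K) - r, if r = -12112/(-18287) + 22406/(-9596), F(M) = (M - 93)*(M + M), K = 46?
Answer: -379245440539/87741026 ≈ -4322.3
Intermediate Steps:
F(M) = 2*M*(-93 + M) (F(M) = (-93 + M)*(2*M) = 2*M*(-93 + M))
r = -146755885/87741026 (r = -12112*(-1/18287) + 22406*(-1/9596) = 12112/18287 - 11203/4798 = -146755885/87741026 ≈ -1.6726)
F(K) - r = 2*46*(-93 + 46) - 1*(-146755885/87741026) = 2*46*(-47) + 146755885/87741026 = -4324 + 146755885/87741026 = -379245440539/87741026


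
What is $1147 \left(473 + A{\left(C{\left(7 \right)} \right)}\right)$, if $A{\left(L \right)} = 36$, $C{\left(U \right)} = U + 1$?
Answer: $583823$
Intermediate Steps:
$C{\left(U \right)} = 1 + U$
$1147 \left(473 + A{\left(C{\left(7 \right)} \right)}\right) = 1147 \left(473 + 36\right) = 1147 \cdot 509 = 583823$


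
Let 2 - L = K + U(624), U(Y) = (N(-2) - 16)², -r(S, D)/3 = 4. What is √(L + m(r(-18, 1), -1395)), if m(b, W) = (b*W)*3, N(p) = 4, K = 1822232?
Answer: 3*I*√196906 ≈ 1331.2*I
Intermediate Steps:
r(S, D) = -12 (r(S, D) = -3*4 = -12)
U(Y) = 144 (U(Y) = (4 - 16)² = (-12)² = 144)
L = -1822374 (L = 2 - (1822232 + 144) = 2 - 1*1822376 = 2 - 1822376 = -1822374)
m(b, W) = 3*W*b (m(b, W) = (W*b)*3 = 3*W*b)
√(L + m(r(-18, 1), -1395)) = √(-1822374 + 3*(-1395)*(-12)) = √(-1822374 + 50220) = √(-1772154) = 3*I*√196906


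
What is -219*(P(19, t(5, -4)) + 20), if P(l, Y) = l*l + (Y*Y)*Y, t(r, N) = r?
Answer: -110814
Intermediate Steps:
P(l, Y) = Y³ + l² (P(l, Y) = l² + Y²*Y = l² + Y³ = Y³ + l²)
-219*(P(19, t(5, -4)) + 20) = -219*((5³ + 19²) + 20) = -219*((125 + 361) + 20) = -219*(486 + 20) = -219*506 = -110814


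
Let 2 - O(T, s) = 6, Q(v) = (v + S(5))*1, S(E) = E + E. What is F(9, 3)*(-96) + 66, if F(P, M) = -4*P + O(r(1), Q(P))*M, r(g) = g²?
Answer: 4674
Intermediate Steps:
S(E) = 2*E
Q(v) = 10 + v (Q(v) = (v + 2*5)*1 = (v + 10)*1 = (10 + v)*1 = 10 + v)
O(T, s) = -4 (O(T, s) = 2 - 1*6 = 2 - 6 = -4)
F(P, M) = -4*M - 4*P (F(P, M) = -4*P - 4*M = -4*M - 4*P)
F(9, 3)*(-96) + 66 = (-4*3 - 4*9)*(-96) + 66 = (-12 - 36)*(-96) + 66 = -48*(-96) + 66 = 4608 + 66 = 4674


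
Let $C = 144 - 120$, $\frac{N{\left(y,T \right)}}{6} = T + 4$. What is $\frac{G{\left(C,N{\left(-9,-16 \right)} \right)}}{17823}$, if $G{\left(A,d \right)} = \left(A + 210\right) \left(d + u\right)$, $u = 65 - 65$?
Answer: $- \frac{432}{457} \approx -0.9453$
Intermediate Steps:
$N{\left(y,T \right)} = 24 + 6 T$ ($N{\left(y,T \right)} = 6 \left(T + 4\right) = 6 \left(4 + T\right) = 24 + 6 T$)
$C = 24$ ($C = 144 - 120 = 24$)
$u = 0$
$G{\left(A,d \right)} = d \left(210 + A\right)$ ($G{\left(A,d \right)} = \left(A + 210\right) \left(d + 0\right) = \left(210 + A\right) d = d \left(210 + A\right)$)
$\frac{G{\left(C,N{\left(-9,-16 \right)} \right)}}{17823} = \frac{\left(24 + 6 \left(-16\right)\right) \left(210 + 24\right)}{17823} = \left(24 - 96\right) 234 \cdot \frac{1}{17823} = \left(-72\right) 234 \cdot \frac{1}{17823} = \left(-16848\right) \frac{1}{17823} = - \frac{432}{457}$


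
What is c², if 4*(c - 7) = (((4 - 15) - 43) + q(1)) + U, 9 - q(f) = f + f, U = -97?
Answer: 841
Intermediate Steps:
q(f) = 9 - 2*f (q(f) = 9 - (f + f) = 9 - 2*f)
c = -29 (c = 7 + ((((4 - 15) - 43) + (9 - 2*1)) - 97)/4 = 7 + (((-11 - 43) + (9 - 2)) - 97)/4 = 7 + ((-54 + 7) - 97)/4 = 7 + (-47 - 97)/4 = 7 + (¼)*(-144) = 7 - 36 = -29)
c² = (-29)² = 841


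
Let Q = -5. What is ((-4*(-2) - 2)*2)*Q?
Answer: -60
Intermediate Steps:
((-4*(-2) - 2)*2)*Q = ((-4*(-2) - 2)*2)*(-5) = ((8 - 2)*2)*(-5) = (6*2)*(-5) = 12*(-5) = -60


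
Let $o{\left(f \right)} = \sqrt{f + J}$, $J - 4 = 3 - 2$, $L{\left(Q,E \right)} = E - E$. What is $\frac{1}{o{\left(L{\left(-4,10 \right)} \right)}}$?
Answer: $\frac{\sqrt{5}}{5} \approx 0.44721$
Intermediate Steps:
$L{\left(Q,E \right)} = 0$
$J = 5$ ($J = 4 + \left(3 - 2\right) = 4 + 1 = 5$)
$o{\left(f \right)} = \sqrt{5 + f}$ ($o{\left(f \right)} = \sqrt{f + 5} = \sqrt{5 + f}$)
$\frac{1}{o{\left(L{\left(-4,10 \right)} \right)}} = \frac{1}{\sqrt{5 + 0}} = \frac{1}{\sqrt{5}} = \frac{\sqrt{5}}{5}$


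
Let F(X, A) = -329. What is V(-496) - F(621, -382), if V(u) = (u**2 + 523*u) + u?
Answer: -13559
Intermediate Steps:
V(u) = u**2 + 524*u
V(-496) - F(621, -382) = -496*(524 - 496) - 1*(-329) = -496*28 + 329 = -13888 + 329 = -13559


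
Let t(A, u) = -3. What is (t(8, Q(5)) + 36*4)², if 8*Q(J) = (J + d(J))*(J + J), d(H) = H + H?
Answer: 19881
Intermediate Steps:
d(H) = 2*H
Q(J) = 3*J²/4 (Q(J) = ((J + 2*J)*(J + J))/8 = ((3*J)*(2*J))/8 = (6*J²)/8 = 3*J²/4)
(t(8, Q(5)) + 36*4)² = (-3 + 36*4)² = (-3 + 144)² = 141² = 19881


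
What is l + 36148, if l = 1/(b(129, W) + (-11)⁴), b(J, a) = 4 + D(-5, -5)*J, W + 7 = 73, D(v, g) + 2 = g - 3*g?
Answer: 566692197/15677 ≈ 36148.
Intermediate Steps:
D(v, g) = -2 - 2*g (D(v, g) = -2 + (g - 3*g) = -2 - 2*g)
W = 66 (W = -7 + 73 = 66)
b(J, a) = 4 + 8*J (b(J, a) = 4 + (-2 - 2*(-5))*J = 4 + (-2 + 10)*J = 4 + 8*J)
l = 1/15677 (l = 1/((4 + 8*129) + (-11)⁴) = 1/((4 + 1032) + 14641) = 1/(1036 + 14641) = 1/15677 ≈ 6.3788e-5)
l + 36148 = 1/15677 + 36148 = 566692197/15677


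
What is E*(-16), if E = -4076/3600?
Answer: 4076/225 ≈ 18.116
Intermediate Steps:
E = -1019/900 (E = -4076*1/3600 = -1019/900 ≈ -1.1322)
E*(-16) = -1019/900*(-16) = 4076/225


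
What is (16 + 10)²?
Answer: 676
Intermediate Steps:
(16 + 10)² = 26² = 676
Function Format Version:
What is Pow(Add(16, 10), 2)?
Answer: 676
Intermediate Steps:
Pow(Add(16, 10), 2) = Pow(26, 2) = 676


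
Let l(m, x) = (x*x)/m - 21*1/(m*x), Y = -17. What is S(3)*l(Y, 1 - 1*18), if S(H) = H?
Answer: -14802/289 ≈ -51.218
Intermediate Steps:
l(m, x) = x**2/m - 21/(m*x)
S(3)*l(Y, 1 - 1*18) = 3*((-21 + (1 - 1*18)**3)/((-17)*(1 - 1*18))) = 3*(-(-21 + (1 - 18)**3)/(17*(1 - 18))) = 3*(-1/17*(-21 + (-17)**3)/(-17)) = 3*(-1/17*(-1/17)*(-21 - 4913)) = 3*(-1/17*(-1/17)*(-4934)) = 3*(-4934/289) = -14802/289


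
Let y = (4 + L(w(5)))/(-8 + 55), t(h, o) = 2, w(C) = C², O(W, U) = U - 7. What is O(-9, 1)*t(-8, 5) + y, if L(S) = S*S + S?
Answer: 90/47 ≈ 1.9149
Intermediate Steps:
O(W, U) = -7 + U
L(S) = S + S² (L(S) = S² + S = S + S²)
y = 654/47 (y = (4 + 5²*(1 + 5²))/(-8 + 55) = (4 + 25*(1 + 25))/47 = (4 + 25*26)*(1/47) = (4 + 650)*(1/47) = 654*(1/47) = 654/47 ≈ 13.915)
O(-9, 1)*t(-8, 5) + y = (-7 + 1)*2 + 654/47 = -6*2 + 654/47 = -12 + 654/47 = 90/47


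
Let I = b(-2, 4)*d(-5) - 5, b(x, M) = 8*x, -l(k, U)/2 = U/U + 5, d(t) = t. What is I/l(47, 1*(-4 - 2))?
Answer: -25/4 ≈ -6.2500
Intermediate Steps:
l(k, U) = -12 (l(k, U) = -2*(U/U + 5) = -2*(1 + 5) = -2*6 = -12)
I = 75 (I = (8*(-2))*(-5) - 5 = -16*(-5) - 5 = 80 - 5 = 75)
I/l(47, 1*(-4 - 2)) = 75/(-12) = 75*(-1/12) = -25/4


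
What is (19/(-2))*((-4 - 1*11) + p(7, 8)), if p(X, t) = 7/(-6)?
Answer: 1843/12 ≈ 153.58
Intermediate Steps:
p(X, t) = -7/6 (p(X, t) = 7*(-1/6) = -7/6)
(19/(-2))*((-4 - 1*11) + p(7, 8)) = (19/(-2))*((-4 - 1*11) - 7/6) = (19*(-1/2))*((-4 - 11) - 7/6) = -19*(-15 - 7/6)/2 = -19/2*(-97/6) = 1843/12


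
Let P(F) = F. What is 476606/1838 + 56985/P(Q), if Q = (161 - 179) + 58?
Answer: 12380267/7352 ≈ 1683.9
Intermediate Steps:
Q = 40 (Q = -18 + 58 = 40)
476606/1838 + 56985/P(Q) = 476606/1838 + 56985/40 = 476606*(1/1838) + 56985*(1/40) = 238303/919 + 11397/8 = 12380267/7352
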